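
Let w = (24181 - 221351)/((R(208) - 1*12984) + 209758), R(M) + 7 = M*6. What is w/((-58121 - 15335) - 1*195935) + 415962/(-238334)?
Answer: -2218880484408835/1271355992513091 ≈ -1.7453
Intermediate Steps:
R(M) = -7 + 6*M (R(M) = -7 + M*6 = -7 + 6*M)
w = -39434/39603 (w = (24181 - 221351)/(((-7 + 6*208) - 1*12984) + 209758) = -197170/(((-7 + 1248) - 12984) + 209758) = -197170/((1241 - 12984) + 209758) = -197170/(-11743 + 209758) = -197170/198015 = -197170*1/198015 = -39434/39603 ≈ -0.99573)
w/((-58121 - 15335) - 1*195935) + 415962/(-238334) = -39434/(39603*((-58121 - 15335) - 1*195935)) + 415962/(-238334) = -39434/(39603*(-73456 - 195935)) + 415962*(-1/238334) = -39434/39603/(-269391) - 207981/119167 = -39434/39603*(-1/269391) - 207981/119167 = 39434/10668691773 - 207981/119167 = -2218880484408835/1271355992513091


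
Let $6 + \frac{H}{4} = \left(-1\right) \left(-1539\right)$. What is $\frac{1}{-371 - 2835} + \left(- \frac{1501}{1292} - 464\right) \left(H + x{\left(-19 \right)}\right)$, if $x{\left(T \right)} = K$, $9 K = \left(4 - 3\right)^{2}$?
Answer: $- \frac{2798330264483}{981036} \approx -2.8524 \cdot 10^{6}$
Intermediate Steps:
$H = 6132$ ($H = -24 + 4 \left(\left(-1\right) \left(-1539\right)\right) = -24 + 4 \cdot 1539 = -24 + 6156 = 6132$)
$K = \frac{1}{9}$ ($K = \frac{\left(4 - 3\right)^{2}}{9} = \frac{1^{2}}{9} = \frac{1}{9} \cdot 1 = \frac{1}{9} \approx 0.11111$)
$x{\left(T \right)} = \frac{1}{9}$
$\frac{1}{-371 - 2835} + \left(- \frac{1501}{1292} - 464\right) \left(H + x{\left(-19 \right)}\right) = \frac{1}{-371 - 2835} + \left(- \frac{1501}{1292} - 464\right) \left(6132 + \frac{1}{9}\right) = \frac{1}{-3206} + \left(\left(-1501\right) \frac{1}{1292} - 464\right) \frac{55189}{9} = - \frac{1}{3206} + \left(- \frac{79}{68} - 464\right) \frac{55189}{9} = - \frac{1}{3206} - \frac{1745683259}{612} = - \frac{2798330264483}{981036}$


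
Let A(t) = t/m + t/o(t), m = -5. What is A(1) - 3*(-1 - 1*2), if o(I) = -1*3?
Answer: 127/15 ≈ 8.4667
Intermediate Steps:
o(I) = -3
A(t) = -8*t/15 (A(t) = t/(-5) + t/(-3) = t*(-⅕) + t*(-⅓) = -t/5 - t/3 = -8*t/15)
A(1) - 3*(-1 - 1*2) = -8/15*1 - 3*(-1 - 1*2) = -8/15 - 3*(-1 - 2) = -8/15 - 3*(-3) = -8/15 + 9 = 127/15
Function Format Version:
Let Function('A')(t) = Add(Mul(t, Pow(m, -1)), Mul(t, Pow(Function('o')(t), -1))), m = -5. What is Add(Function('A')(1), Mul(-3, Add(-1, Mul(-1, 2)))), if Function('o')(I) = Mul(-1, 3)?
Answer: Rational(127, 15) ≈ 8.4667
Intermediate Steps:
Function('o')(I) = -3
Function('A')(t) = Mul(Rational(-8, 15), t) (Function('A')(t) = Add(Mul(t, Pow(-5, -1)), Mul(t, Pow(-3, -1))) = Add(Mul(t, Rational(-1, 5)), Mul(t, Rational(-1, 3))) = Add(Mul(Rational(-1, 5), t), Mul(Rational(-1, 3), t)) = Mul(Rational(-8, 15), t))
Add(Function('A')(1), Mul(-3, Add(-1, Mul(-1, 2)))) = Add(Mul(Rational(-8, 15), 1), Mul(-3, Add(-1, Mul(-1, 2)))) = Add(Rational(-8, 15), Mul(-3, Add(-1, -2))) = Add(Rational(-8, 15), Mul(-3, -3)) = Add(Rational(-8, 15), 9) = Rational(127, 15)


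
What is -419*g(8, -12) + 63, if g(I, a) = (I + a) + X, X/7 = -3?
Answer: 10538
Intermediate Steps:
X = -21 (X = 7*(-3) = -21)
g(I, a) = -21 + I + a (g(I, a) = (I + a) - 21 = -21 + I + a)
-419*g(8, -12) + 63 = -419*(-21 + 8 - 12) + 63 = -419*(-25) + 63 = 10475 + 63 = 10538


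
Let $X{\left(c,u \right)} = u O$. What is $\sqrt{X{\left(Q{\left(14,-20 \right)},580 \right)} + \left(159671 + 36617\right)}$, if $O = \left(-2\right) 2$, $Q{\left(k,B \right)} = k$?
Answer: $12 \sqrt{1347} \approx 440.42$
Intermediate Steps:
$O = -4$
$X{\left(c,u \right)} = - 4 u$ ($X{\left(c,u \right)} = u \left(-4\right) = - 4 u$)
$\sqrt{X{\left(Q{\left(14,-20 \right)},580 \right)} + \left(159671 + 36617\right)} = \sqrt{\left(-4\right) 580 + \left(159671 + 36617\right)} = \sqrt{-2320 + 196288} = \sqrt{193968} = 12 \sqrt{1347}$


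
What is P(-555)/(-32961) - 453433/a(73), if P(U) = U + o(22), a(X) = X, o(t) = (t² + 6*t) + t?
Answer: -14945611172/2406153 ≈ -6211.4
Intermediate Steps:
o(t) = t² + 7*t
P(U) = 638 + U (P(U) = U + 22*(7 + 22) = U + 22*29 = U + 638 = 638 + U)
P(-555)/(-32961) - 453433/a(73) = (638 - 555)/(-32961) - 453433/73 = 83*(-1/32961) - 453433*1/73 = -83/32961 - 453433/73 = -14945611172/2406153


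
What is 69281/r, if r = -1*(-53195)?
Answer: 69281/53195 ≈ 1.3024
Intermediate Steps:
r = 53195
69281/r = 69281/53195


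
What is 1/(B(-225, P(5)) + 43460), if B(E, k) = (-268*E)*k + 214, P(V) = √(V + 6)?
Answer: -7279/6348261954 + 1675*√11/1058043659 ≈ 4.1040e-6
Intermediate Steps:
P(V) = √(6 + V)
B(E, k) = 214 - 268*E*k (B(E, k) = -268*E*k + 214 = 214 - 268*E*k)
1/(B(-225, P(5)) + 43460) = 1/((214 - 268*(-225)*√(6 + 5)) + 43460) = 1/((214 - 268*(-225)*√11) + 43460) = 1/((214 + 60300*√11) + 43460) = 1/(43674 + 60300*√11)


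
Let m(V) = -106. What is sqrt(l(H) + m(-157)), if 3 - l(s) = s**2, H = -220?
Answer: 13*I*sqrt(287) ≈ 220.23*I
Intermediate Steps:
l(s) = 3 - s**2
sqrt(l(H) + m(-157)) = sqrt((3 - 1*(-220)**2) - 106) = sqrt((3 - 1*48400) - 106) = sqrt((3 - 48400) - 106) = sqrt(-48397 - 106) = sqrt(-48503) = 13*I*sqrt(287)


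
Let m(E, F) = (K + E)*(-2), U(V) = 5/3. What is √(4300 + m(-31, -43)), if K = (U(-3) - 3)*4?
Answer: √39354/3 ≈ 66.126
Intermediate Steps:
U(V) = 5/3 (U(V) = 5*(⅓) = 5/3)
K = -16/3 (K = (5/3 - 3)*4 = -4/3*4 = -16/3 ≈ -5.3333)
m(E, F) = 32/3 - 2*E (m(E, F) = (-16/3 + E)*(-2) = 32/3 - 2*E)
√(4300 + m(-31, -43)) = √(4300 + (32/3 - 2*(-31))) = √(4300 + (32/3 + 62)) = √(4300 + 218/3) = √(13118/3) = √39354/3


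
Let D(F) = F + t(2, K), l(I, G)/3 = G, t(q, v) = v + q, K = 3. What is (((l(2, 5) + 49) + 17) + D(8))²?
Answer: 8836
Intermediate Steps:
t(q, v) = q + v
l(I, G) = 3*G
D(F) = 5 + F (D(F) = F + (2 + 3) = F + 5 = 5 + F)
(((l(2, 5) + 49) + 17) + D(8))² = (((3*5 + 49) + 17) + (5 + 8))² = (((15 + 49) + 17) + 13)² = ((64 + 17) + 13)² = (81 + 13)² = 94² = 8836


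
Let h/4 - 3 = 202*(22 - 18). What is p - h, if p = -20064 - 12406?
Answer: -35714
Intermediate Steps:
p = -32470
h = 3244 (h = 12 + 4*(202*(22 - 18)) = 12 + 4*(202*4) = 12 + 4*808 = 12 + 3232 = 3244)
p - h = -32470 - 1*3244 = -32470 - 3244 = -35714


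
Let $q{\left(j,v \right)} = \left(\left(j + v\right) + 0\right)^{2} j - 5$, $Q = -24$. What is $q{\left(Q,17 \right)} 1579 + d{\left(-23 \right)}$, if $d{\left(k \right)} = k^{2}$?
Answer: $-1864270$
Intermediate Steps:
$q{\left(j,v \right)} = -5 + j \left(j + v\right)^{2}$ ($q{\left(j,v \right)} = \left(j + v\right)^{2} j - 5 = j \left(j + v\right)^{2} - 5 = -5 + j \left(j + v\right)^{2}$)
$q{\left(Q,17 \right)} 1579 + d{\left(-23 \right)} = \left(-5 - 24 \left(-24 + 17\right)^{2}\right) 1579 + \left(-23\right)^{2} = \left(-5 - 24 \left(-7\right)^{2}\right) 1579 + 529 = \left(-5 - 1176\right) 1579 + 529 = \left(-1181\right) 1579 + 529 = -1864799 + 529 = -1864270$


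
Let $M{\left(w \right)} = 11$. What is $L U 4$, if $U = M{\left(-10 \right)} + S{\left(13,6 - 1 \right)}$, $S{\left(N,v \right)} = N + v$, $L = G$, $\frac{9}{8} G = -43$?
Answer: $- \frac{39904}{9} \approx -4433.8$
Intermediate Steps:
$G = - \frac{344}{9}$ ($G = \frac{8}{9} \left(-43\right) = - \frac{344}{9} \approx -38.222$)
$L = - \frac{344}{9} \approx -38.222$
$U = 29$ ($U = 11 + \left(13 + \left(6 - 1\right)\right) = 11 + \left(13 + 5\right) = 11 + 18 = 29$)
$L U 4 = - \frac{344 \cdot 29 \cdot 4}{9} = \left(- \frac{344}{9}\right) 116 = - \frac{39904}{9}$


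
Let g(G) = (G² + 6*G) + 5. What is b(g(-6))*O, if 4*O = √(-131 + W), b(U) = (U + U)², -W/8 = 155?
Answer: 25*I*√1371 ≈ 925.68*I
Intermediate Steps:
W = -1240 (W = -8*155 = -1240)
g(G) = 5 + G² + 6*G
b(U) = 4*U² (b(U) = (2*U)² = 4*U²)
O = I*√1371/4 (O = √(-131 - 1240)/4 = √(-1371)/4 = (I*√1371)/4 = I*√1371/4 ≈ 9.2568*I)
b(g(-6))*O = (4*(5 + (-6)² + 6*(-6))²)*(I*√1371/4) = (4*(5 + 36 - 36)²)*(I*√1371/4) = (4*5²)*(I*√1371/4) = (4*25)*(I*√1371/4) = 100*(I*√1371/4) = 25*I*√1371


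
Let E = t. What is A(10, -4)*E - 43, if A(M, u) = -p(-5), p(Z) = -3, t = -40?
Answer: -163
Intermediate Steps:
A(M, u) = 3 (A(M, u) = -1*(-3) = 3)
E = -40
A(10, -4)*E - 43 = 3*(-40) - 43 = -120 - 43 = -163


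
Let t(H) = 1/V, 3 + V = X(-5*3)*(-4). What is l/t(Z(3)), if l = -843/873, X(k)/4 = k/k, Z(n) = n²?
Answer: 5339/291 ≈ 18.347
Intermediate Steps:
X(k) = 4 (X(k) = 4*(k/k) = 4*1 = 4)
V = -19 (V = -3 + 4*(-4) = -3 - 16 = -19)
l = -281/291 (l = -843*1/873 = -281/291 ≈ -0.96564)
t(H) = -1/19 (t(H) = 1/(-19) = -1/19)
l/t(Z(3)) = -281/(291*(-1/19)) = -281/291*(-19) = 5339/291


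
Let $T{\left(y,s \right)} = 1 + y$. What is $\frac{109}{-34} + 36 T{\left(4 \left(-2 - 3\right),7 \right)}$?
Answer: $- \frac{23365}{34} \approx -687.21$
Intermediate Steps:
$\frac{109}{-34} + 36 T{\left(4 \left(-2 - 3\right),7 \right)} = \frac{109}{-34} + 36 \left(1 + 4 \left(-2 - 3\right)\right) = 109 \left(- \frac{1}{34}\right) + 36 \left(1 + 4 \left(-5\right)\right) = - \frac{109}{34} + 36 \left(1 - 20\right) = - \frac{109}{34} + 36 \left(-19\right) = - \frac{109}{34} - 684 = - \frac{23365}{34}$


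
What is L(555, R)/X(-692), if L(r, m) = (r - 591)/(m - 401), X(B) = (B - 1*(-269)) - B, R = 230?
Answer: 4/5111 ≈ 0.00078263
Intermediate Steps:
X(B) = 269 (X(B) = (B + 269) - B = (269 + B) - B = 269)
L(r, m) = (-591 + r)/(-401 + m)
L(555, R)/X(-692) = ((-591 + 555)/(-401 + 230))/269 = (-36/(-171))*(1/269) = -1/171*(-36)*(1/269) = (4/19)*(1/269) = 4/5111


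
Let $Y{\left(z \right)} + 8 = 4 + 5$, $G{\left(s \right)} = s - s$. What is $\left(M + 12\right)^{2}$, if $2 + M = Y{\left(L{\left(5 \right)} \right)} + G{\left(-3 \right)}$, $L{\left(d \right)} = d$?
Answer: $121$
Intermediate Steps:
$G{\left(s \right)} = 0$
$Y{\left(z \right)} = 1$ ($Y{\left(z \right)} = -8 + \left(4 + 5\right) = -8 + 9 = 1$)
$M = -1$ ($M = -2 + \left(1 + 0\right) = -2 + 1 = -1$)
$\left(M + 12\right)^{2} = \left(-1 + 12\right)^{2} = 11^{2} = 121$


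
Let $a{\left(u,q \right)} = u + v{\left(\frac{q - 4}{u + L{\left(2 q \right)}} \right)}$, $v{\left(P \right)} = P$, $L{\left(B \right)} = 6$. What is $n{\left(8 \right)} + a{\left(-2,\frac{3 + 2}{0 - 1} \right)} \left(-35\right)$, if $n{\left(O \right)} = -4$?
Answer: $\frac{579}{4} \approx 144.75$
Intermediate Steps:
$a{\left(u,q \right)} = u + \frac{-4 + q}{6 + u}$ ($a{\left(u,q \right)} = u + \frac{q - 4}{u + 6} = u + \frac{-4 + q}{6 + u}$)
$n{\left(8 \right)} + a{\left(-2,\frac{3 + 2}{0 - 1} \right)} \left(-35\right) = -4 + \frac{-4 + \frac{3 + 2}{0 - 1} - 2 \left(6 - 2\right)}{6 - 2} \left(-35\right) = -4 + \frac{-4 + \frac{5}{-1} - 8}{4} \left(-35\right) = -4 + \frac{-4 + 5 \left(-1\right) - 8}{4} \left(-35\right) = -4 + \frac{-4 - 5 - 8}{4} \left(-35\right) = -4 + \frac{1}{4} \left(-17\right) \left(-35\right) = -4 - - \frac{595}{4} = -4 + \frac{595}{4} = \frac{579}{4}$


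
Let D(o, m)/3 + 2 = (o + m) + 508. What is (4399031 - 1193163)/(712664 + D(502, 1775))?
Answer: 3205868/721013 ≈ 4.4463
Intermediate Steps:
D(o, m) = 1518 + 3*m + 3*o (D(o, m) = -6 + 3*((o + m) + 508) = -6 + 3*((m + o) + 508) = -6 + 3*(508 + m + o) = -6 + (1524 + 3*m + 3*o) = 1518 + 3*m + 3*o)
(4399031 - 1193163)/(712664 + D(502, 1775)) = (4399031 - 1193163)/(712664 + (1518 + 3*1775 + 3*502)) = 3205868/(712664 + (1518 + 5325 + 1506)) = 3205868/(712664 + 8349) = 3205868/721013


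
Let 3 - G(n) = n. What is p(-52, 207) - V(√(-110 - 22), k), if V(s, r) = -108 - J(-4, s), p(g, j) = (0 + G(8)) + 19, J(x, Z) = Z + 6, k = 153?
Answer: 128 + 2*I*√33 ≈ 128.0 + 11.489*I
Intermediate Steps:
G(n) = 3 - n
J(x, Z) = 6 + Z
p(g, j) = 14 (p(g, j) = (0 + (3 - 1*8)) + 19 = (0 + (3 - 8)) + 19 = (0 - 5) + 19 = -5 + 19 = 14)
V(s, r) = -114 - s (V(s, r) = -108 - (6 + s) = -108 + (-6 - s) = -114 - s)
p(-52, 207) - V(√(-110 - 22), k) = 14 - (-114 - √(-110 - 22)) = 14 - (-114 - √(-132)) = 14 - (-114 - 2*I*√33) = 14 + (114 + 2*I*√33) = 128 + 2*I*√33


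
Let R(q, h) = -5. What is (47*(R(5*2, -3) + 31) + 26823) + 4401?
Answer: 32446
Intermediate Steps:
(47*(R(5*2, -3) + 31) + 26823) + 4401 = (47*(-5 + 31) + 26823) + 4401 = (47*26 + 26823) + 4401 = (1222 + 26823) + 4401 = 28045 + 4401 = 32446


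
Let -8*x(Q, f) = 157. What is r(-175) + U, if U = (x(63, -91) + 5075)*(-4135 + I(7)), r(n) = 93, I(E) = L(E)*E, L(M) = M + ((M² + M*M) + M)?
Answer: -135523749/8 ≈ -1.6940e+7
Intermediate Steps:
x(Q, f) = -157/8 (x(Q, f) = -⅛*157 = -157/8)
L(M) = 2*M + 2*M² (L(M) = M + ((M² + M²) + M) = M + (2*M² + M) = M + (M + 2*M²) = 2*M + 2*M²)
I(E) = 2*E²*(1 + E) (I(E) = (2*E*(1 + E))*E = 2*E²*(1 + E))
U = -135524493/8 (U = (-157/8 + 5075)*(-4135 + 2*7²*(1 + 7)) = 40443*(-4135 + 2*49*8)/8 = 40443*(-4135 + 784)/8 = (40443/8)*(-3351) = -135524493/8 ≈ -1.6941e+7)
r(-175) + U = 93 - 135524493/8 = -135523749/8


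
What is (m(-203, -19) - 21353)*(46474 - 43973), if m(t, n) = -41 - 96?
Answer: -53746490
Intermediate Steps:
m(t, n) = -137
(m(-203, -19) - 21353)*(46474 - 43973) = (-137 - 21353)*(46474 - 43973) = -21490*2501 = -53746490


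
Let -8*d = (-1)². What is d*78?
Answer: -39/4 ≈ -9.7500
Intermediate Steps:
d = -⅛ (d = -⅛*(-1)² = -⅛*1 = -⅛ ≈ -0.12500)
d*78 = -⅛*78 = -39/4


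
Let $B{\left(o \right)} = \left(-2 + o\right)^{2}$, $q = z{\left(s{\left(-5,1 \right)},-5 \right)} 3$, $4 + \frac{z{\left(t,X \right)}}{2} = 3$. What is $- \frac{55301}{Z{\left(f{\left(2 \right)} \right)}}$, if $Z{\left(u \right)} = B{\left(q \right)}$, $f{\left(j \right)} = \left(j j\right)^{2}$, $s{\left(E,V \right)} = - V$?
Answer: $- \frac{55301}{64} \approx -864.08$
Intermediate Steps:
$z{\left(t,X \right)} = -2$ ($z{\left(t,X \right)} = -8 + 2 \cdot 3 = -8 + 6 = -2$)
$q = -6$ ($q = \left(-2\right) 3 = -6$)
$f{\left(j \right)} = j^{4}$ ($f{\left(j \right)} = \left(j^{2}\right)^{2} = j^{4}$)
$Z{\left(u \right)} = 64$ ($Z{\left(u \right)} = \left(-2 - 6\right)^{2} = \left(-8\right)^{2} = 64$)
$- \frac{55301}{Z{\left(f{\left(2 \right)} \right)}} = - \frac{55301}{64}$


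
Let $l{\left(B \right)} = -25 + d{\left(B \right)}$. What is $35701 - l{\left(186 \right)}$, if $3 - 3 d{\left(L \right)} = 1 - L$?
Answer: $\frac{106990}{3} \approx 35663.0$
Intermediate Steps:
$d{\left(L \right)} = \frac{2}{3} + \frac{L}{3}$ ($d{\left(L \right)} = 1 - \frac{1 - L}{3} = 1 + \left(- \frac{1}{3} + \frac{L}{3}\right) = \frac{2}{3} + \frac{L}{3}$)
$l{\left(B \right)} = - \frac{73}{3} + \frac{B}{3}$ ($l{\left(B \right)} = -25 + \left(\frac{2}{3} + \frac{B}{3}\right) = - \frac{73}{3} + \frac{B}{3}$)
$35701 - l{\left(186 \right)} = 35701 - \left(- \frac{73}{3} + \frac{1}{3} \cdot 186\right) = 35701 - \left(- \frac{73}{3} + 62\right) = 35701 - \frac{113}{3} = \frac{106990}{3}$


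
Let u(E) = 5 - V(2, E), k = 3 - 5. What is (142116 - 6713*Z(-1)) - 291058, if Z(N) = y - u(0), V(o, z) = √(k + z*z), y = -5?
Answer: -81812 - 6713*I*√2 ≈ -81812.0 - 9493.6*I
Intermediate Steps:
k = -2
V(o, z) = √(-2 + z²) (V(o, z) = √(-2 + z*z) = √(-2 + z²))
u(E) = 5 - √(-2 + E²)
Z(N) = -10 + I*√2 (Z(N) = -5 - (5 - √(-2 + 0²)) = -5 - (5 - √(-2 + 0)) = -5 - (5 - √(-2)) = -5 - (5 - I*√2) = -5 + (-5 + I*√2) = -10 + I*√2)
(142116 - 6713*Z(-1)) - 291058 = (142116 - 6713*(-10 + I*√2)) - 291058 = (142116 + (67130 - 6713*I*√2)) - 291058 = (209246 - 6713*I*√2) - 291058 = -81812 - 6713*I*√2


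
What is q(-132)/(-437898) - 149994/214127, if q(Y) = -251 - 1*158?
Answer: -65594494669/93765785046 ≈ -0.69956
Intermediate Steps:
q(Y) = -409 (q(Y) = -251 - 158 = -409)
q(-132)/(-437898) - 149994/214127 = -409/(-437898) - 149994/214127 = -409*(-1/437898) - 149994*1/214127 = 409/437898 - 149994/214127 = -65594494669/93765785046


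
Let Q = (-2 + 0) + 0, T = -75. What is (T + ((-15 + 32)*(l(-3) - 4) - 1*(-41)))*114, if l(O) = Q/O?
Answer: -10336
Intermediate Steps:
Q = -2 (Q = -2 + 0 = -2)
l(O) = -2/O
(T + ((-15 + 32)*(l(-3) - 4) - 1*(-41)))*114 = (-75 + ((-15 + 32)*(-2/(-3) - 4) - 1*(-41)))*114 = (-75 + (17*(-2*(-⅓) - 4) + 41))*114 = (-75 + (17*(⅔ - 4) + 41))*114 = (-75 + (17*(-10/3) + 41))*114 = (-75 + (-170/3 + 41))*114 = (-75 - 47/3)*114 = -272/3*114 = -10336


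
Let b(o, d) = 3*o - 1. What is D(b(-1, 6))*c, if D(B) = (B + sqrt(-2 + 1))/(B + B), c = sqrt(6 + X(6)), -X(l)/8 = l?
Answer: I*sqrt(42)*(4 - I)/8 ≈ 0.81009 + 3.2404*I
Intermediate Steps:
X(l) = -8*l
b(o, d) = -1 + 3*o
c = I*sqrt(42) (c = sqrt(6 - 8*6) = sqrt(6 - 48) = sqrt(-42) = I*sqrt(42) ≈ 6.4807*I)
D(B) = (I + B)/(2*B) (D(B) = (B + sqrt(-1))/((2*B)) = (B + I)*(1/(2*B)) = (I + B)*(1/(2*B)) = (I + B)/(2*B))
D(b(-1, 6))*c = ((I + (-1 + 3*(-1)))/(2*(-1 + 3*(-1))))*(I*sqrt(42)) = ((I + (-1 - 3))/(2*(-1 - 3)))*(I*sqrt(42)) = ((1/2)*(I - 4)/(-4))*(I*sqrt(42)) = ((1/2)*(-1/4)*(-4 + I))*(I*sqrt(42)) = (1/2 - I/8)*(I*sqrt(42)) = I*sqrt(42)*(1/2 - I/8)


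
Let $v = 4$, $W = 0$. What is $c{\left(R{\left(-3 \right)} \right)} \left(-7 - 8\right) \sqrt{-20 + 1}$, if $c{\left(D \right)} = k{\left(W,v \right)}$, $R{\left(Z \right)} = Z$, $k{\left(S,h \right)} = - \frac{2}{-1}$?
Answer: $- 30 i \sqrt{19} \approx - 130.77 i$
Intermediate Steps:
$k{\left(S,h \right)} = 2$ ($k{\left(S,h \right)} = \left(-2\right) \left(-1\right) = 2$)
$c{\left(D \right)} = 2$
$c{\left(R{\left(-3 \right)} \right)} \left(-7 - 8\right) \sqrt{-20 + 1} = 2 \left(-7 - 8\right) \sqrt{-20 + 1} = 2 \left(-7 - 8\right) \sqrt{-19} = 2 \left(-15\right) i \sqrt{19} = - 30 i \sqrt{19}$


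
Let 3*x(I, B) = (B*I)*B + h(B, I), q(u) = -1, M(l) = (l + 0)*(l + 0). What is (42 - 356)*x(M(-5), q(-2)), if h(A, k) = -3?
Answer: -6908/3 ≈ -2302.7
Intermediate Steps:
M(l) = l² (M(l) = l*l = l²)
x(I, B) = -1 + I*B²/3 (x(I, B) = ((B*I)*B - 3)/3 = (I*B² - 3)/3 = (-3 + I*B²)/3 = -1 + I*B²/3)
(42 - 356)*x(M(-5), q(-2)) = (42 - 356)*(-1 + (⅓)*(-5)²*(-1)²) = -314*(-1 + (⅓)*25*1) = -314*(-1 + 25/3) = -314*22/3 = -6908/3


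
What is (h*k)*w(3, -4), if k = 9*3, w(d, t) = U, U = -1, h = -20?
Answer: 540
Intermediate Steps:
w(d, t) = -1
k = 27
(h*k)*w(3, -4) = -20*27*(-1) = -540*(-1) = 540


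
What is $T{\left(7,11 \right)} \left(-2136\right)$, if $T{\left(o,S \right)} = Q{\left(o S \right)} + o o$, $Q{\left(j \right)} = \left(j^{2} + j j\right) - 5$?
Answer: $-25422672$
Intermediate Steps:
$Q{\left(j \right)} = -5 + 2 j^{2}$ ($Q{\left(j \right)} = \left(j^{2} + j^{2}\right) - 5 = 2 j^{2} - 5 = -5 + 2 j^{2}$)
$T{\left(o,S \right)} = -5 + o^{2} + 2 S^{2} o^{2}$ ($T{\left(o,S \right)} = \left(-5 + 2 \left(o S\right)^{2}\right) + o o = \left(-5 + 2 \left(S o\right)^{2}\right) + o^{2} = \left(-5 + 2 S^{2} o^{2}\right) + o^{2} = -5 + o^{2} + 2 S^{2} o^{2}$)
$T{\left(7,11 \right)} \left(-2136\right) = \left(-5 + 7^{2} + 2 \cdot 11^{2} \cdot 7^{2}\right) \left(-2136\right) = \left(-5 + 49 + 2 \cdot 121 \cdot 49\right) \left(-2136\right) = \left(-5 + 49 + 11858\right) \left(-2136\right) = 11902 \left(-2136\right) = -25422672$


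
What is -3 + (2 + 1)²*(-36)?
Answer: -327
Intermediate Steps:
-3 + (2 + 1)²*(-36) = -3 + 3²*(-36) = -3 + 9*(-36) = -3 - 324 = -327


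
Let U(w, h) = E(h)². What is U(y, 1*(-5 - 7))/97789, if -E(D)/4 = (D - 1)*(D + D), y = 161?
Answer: 1557504/97789 ≈ 15.927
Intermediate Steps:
E(D) = -8*D*(-1 + D) (E(D) = -4*(D - 1)*(D + D) = -4*(-1 + D)*2*D = -8*D*(-1 + D))
U(w, h) = 64*h²*(1 - h)² (U(w, h) = (8*h*(1 - h))² = 64*h²*(1 - h)²)
U(y, 1*(-5 - 7))/97789 = (64*(1*(-5 - 7))²*(-1 + 1*(-5 - 7))²)/97789 = (64*(1*(-12))²*(-1 + 1*(-12))²)*(1/97789) = (64*(-12)²*(-1 - 12)²)*(1/97789) = (64*144*(-13)²)*(1/97789) = (64*144*169)*(1/97789) = 1557504*(1/97789) = 1557504/97789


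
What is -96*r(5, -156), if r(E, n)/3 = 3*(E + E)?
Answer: -8640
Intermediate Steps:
r(E, n) = 18*E (r(E, n) = 3*(3*(E + E)) = 3*(3*(2*E)) = 3*(6*E) = 18*E)
-96*r(5, -156) = -1728*5 = -96*90 = -8640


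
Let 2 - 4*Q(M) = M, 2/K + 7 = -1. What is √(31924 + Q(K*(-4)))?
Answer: √127697/2 ≈ 178.67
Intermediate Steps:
K = -¼ (K = 2/(-7 - 1) = 2/(-8) = 2*(-⅛) = -¼ ≈ -0.25000)
Q(M) = ½ - M/4
√(31924 + Q(K*(-4))) = √(31924 + (½ - (-1)*(-4)/16)) = √(31924 + (½ - ¼*1)) = √(31924 + (½ - ¼)) = √(31924 + ¼) = √(127697/4) = √127697/2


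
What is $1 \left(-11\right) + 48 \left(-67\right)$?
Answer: $-3227$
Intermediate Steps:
$1 \left(-11\right) + 48 \left(-67\right) = -11 - 3216 = -3227$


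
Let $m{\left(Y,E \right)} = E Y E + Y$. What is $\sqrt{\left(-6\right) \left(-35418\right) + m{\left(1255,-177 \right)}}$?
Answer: $\sqrt{39531658} \approx 6287.4$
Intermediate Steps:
$m{\left(Y,E \right)} = Y + Y E^{2}$ ($m{\left(Y,E \right)} = Y E^{2} + Y = Y + Y E^{2}$)
$\sqrt{\left(-6\right) \left(-35418\right) + m{\left(1255,-177 \right)}} = \sqrt{\left(-6\right) \left(-35418\right) + 1255 \left(1 + \left(-177\right)^{2}\right)} = \sqrt{212508 + 1255 \left(1 + 31329\right)} = \sqrt{212508 + 1255 \cdot 31330} = \sqrt{212508 + 39319150} = \sqrt{39531658}$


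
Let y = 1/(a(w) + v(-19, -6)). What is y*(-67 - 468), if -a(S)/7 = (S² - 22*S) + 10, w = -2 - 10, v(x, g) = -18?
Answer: 535/2944 ≈ 0.18173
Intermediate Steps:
w = -12
a(S) = -70 - 7*S² + 154*S (a(S) = -7*((S² - 22*S) + 10) = -7*(10 + S² - 22*S) = -70 - 7*S² + 154*S)
y = -1/2944 (y = 1/((-70 - 7*(-12)² + 154*(-12)) - 18) = 1/((-70 - 7*144 - 1848) - 18) = 1/((-70 - 1008 - 1848) - 18) = 1/(-2926 - 18) = 1/(-2944) = -1/2944 ≈ -0.00033967)
y*(-67 - 468) = -(-67 - 468)/2944 = -1/2944*(-535) = 535/2944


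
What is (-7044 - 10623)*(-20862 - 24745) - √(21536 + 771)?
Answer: 805738869 - √22307 ≈ 8.0574e+8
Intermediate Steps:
(-7044 - 10623)*(-20862 - 24745) - √(21536 + 771) = -17667*(-45607) - √22307 = 805738869 - √22307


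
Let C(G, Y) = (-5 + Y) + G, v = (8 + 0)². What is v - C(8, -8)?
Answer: 69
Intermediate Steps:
v = 64 (v = 8² = 64)
C(G, Y) = -5 + G + Y
v - C(8, -8) = 64 - (-5 + 8 - 8) = 64 - 1*(-5) = 64 + 5 = 69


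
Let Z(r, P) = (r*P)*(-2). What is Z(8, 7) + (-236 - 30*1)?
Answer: -378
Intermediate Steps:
Z(r, P) = -2*P*r (Z(r, P) = (P*r)*(-2) = -2*P*r)
Z(8, 7) + (-236 - 30*1) = -2*7*8 + (-236 - 30*1) = -112 + (-236 - 30) = -112 - 266 = -378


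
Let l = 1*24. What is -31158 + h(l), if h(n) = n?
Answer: -31134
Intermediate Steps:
l = 24
-31158 + h(l) = -31158 + 24 = -31134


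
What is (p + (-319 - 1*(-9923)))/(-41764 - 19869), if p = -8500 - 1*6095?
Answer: 4991/61633 ≈ 0.080979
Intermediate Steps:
p = -14595 (p = -8500 - 6095 = -14595)
(p + (-319 - 1*(-9923)))/(-41764 - 19869) = (-14595 + (-319 - 1*(-9923)))/(-41764 - 19869) = (-14595 + (-319 + 9923))/(-61633) = (-14595 + 9604)*(-1/61633) = -4991*(-1/61633) = 4991/61633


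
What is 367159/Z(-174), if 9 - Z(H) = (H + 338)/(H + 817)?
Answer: 236083237/5623 ≈ 41985.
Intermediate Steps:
Z(H) = 9 - (338 + H)/(817 + H) (Z(H) = 9 - (H + 338)/(H + 817) = 9 - (338 + H)/(817 + H))
367159/Z(-174) = 367159/(((7015 + 8*(-174))/(817 - 174))) = 367159/(((7015 - 1392)/643)) = 367159/(((1/643)*5623)) = 367159/(5623/643) = 367159*(643/5623) = 236083237/5623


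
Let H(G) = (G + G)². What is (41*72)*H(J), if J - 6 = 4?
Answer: 1180800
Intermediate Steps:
J = 10 (J = 6 + 4 = 10)
H(G) = 4*G² (H(G) = (2*G)² = 4*G²)
(41*72)*H(J) = (41*72)*(4*10²) = 2952*(4*100) = 2952*400 = 1180800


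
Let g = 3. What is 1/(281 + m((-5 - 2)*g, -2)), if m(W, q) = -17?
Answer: 1/264 ≈ 0.0037879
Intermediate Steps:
1/(281 + m((-5 - 2)*g, -2)) = 1/(281 - 17) = 1/264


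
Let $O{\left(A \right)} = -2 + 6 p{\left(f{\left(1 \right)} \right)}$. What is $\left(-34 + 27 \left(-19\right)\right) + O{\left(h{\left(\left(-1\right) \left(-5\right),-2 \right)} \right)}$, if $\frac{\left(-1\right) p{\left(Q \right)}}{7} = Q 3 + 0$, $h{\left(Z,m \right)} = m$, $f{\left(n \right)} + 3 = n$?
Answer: $-297$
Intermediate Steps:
$f{\left(n \right)} = -3 + n$
$p{\left(Q \right)} = - 21 Q$ ($p{\left(Q \right)} = - 7 \left(Q 3 + 0\right) = - 7 \left(3 Q + 0\right) = - 7 \cdot 3 Q = - 21 Q$)
$O{\left(A \right)} = 250$ ($O{\left(A \right)} = -2 + 6 \left(- 21 \left(-3 + 1\right)\right) = -2 + 6 \left(\left(-21\right) \left(-2\right)\right) = -2 + 6 \cdot 42 = -2 + 252 = 250$)
$\left(-34 + 27 \left(-19\right)\right) + O{\left(h{\left(\left(-1\right) \left(-5\right),-2 \right)} \right)} = \left(-34 + 27 \left(-19\right)\right) + 250 = \left(-34 - 513\right) + 250 = -547 + 250 = -297$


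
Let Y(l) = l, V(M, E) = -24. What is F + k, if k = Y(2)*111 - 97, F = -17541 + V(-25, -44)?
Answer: -17440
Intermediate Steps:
F = -17565 (F = -17541 - 24 = -17565)
k = 125 (k = 2*111 - 97 = 222 - 97 = 125)
F + k = -17565 + 125 = -17440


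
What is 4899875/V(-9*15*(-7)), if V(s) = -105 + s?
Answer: 979975/168 ≈ 5833.2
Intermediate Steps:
4899875/V(-9*15*(-7)) = 4899875/(-105 - 9*15*(-7)) = 4899875/(-105 - 135*(-7)) = 4899875/(-105 + 945) = 4899875/840 = 4899875*(1/840) = 979975/168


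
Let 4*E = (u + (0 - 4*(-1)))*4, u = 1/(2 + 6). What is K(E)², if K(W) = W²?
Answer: 1185921/4096 ≈ 289.53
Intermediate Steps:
u = ⅛ (u = 1/8 = ⅛ ≈ 0.12500)
E = 33/8 (E = ((⅛ + (0 - 4*(-1)))*4)/4 = ((⅛ + (0 + 4))*4)/4 = ((⅛ + 4)*4)/4 = ((33/8)*4)/4 = (¼)*(33/2) = 33/8 ≈ 4.1250)
K(E)² = ((33/8)²)² = (1089/64)² = 1185921/4096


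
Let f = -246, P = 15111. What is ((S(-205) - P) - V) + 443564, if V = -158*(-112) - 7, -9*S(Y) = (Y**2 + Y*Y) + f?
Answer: 3613072/9 ≈ 4.0145e+5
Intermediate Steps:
S(Y) = 82/3 - 2*Y**2/9 (S(Y) = -((Y**2 + Y*Y) - 246)/9 = -((Y**2 + Y**2) - 246)/9 = -(2*Y**2 - 246)/9 = -(-246 + 2*Y**2)/9 = 82/3 - 2*Y**2/9)
V = 17689 (V = 17696 - 7 = 17689)
((S(-205) - P) - V) + 443564 = (((82/3 - 2/9*(-205)**2) - 1*15111) - 1*17689) + 443564 = (((82/3 - 2/9*42025) - 15111) - 17689) + 443564 = (((82/3 - 84050/9) - 15111) - 17689) + 443564 = ((-83804/9 - 15111) - 17689) + 443564 = (-219803/9 - 17689) + 443564 = -379004/9 + 443564 = 3613072/9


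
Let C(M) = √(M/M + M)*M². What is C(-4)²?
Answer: -768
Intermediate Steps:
C(M) = M²*√(1 + M) (C(M) = √(1 + M)*M² = M²*√(1 + M))
C(-4)² = ((-4)²*√(1 - 4))² = (16*√(-3))² = (16*(I*√3))² = (16*I*√3)² = -768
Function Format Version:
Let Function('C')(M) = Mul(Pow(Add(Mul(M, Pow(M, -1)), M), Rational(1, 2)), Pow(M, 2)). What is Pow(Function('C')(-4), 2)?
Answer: -768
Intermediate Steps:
Function('C')(M) = Mul(Pow(M, 2), Pow(Add(1, M), Rational(1, 2))) (Function('C')(M) = Mul(Pow(Add(1, M), Rational(1, 2)), Pow(M, 2)) = Mul(Pow(M, 2), Pow(Add(1, M), Rational(1, 2))))
Pow(Function('C')(-4), 2) = Pow(Mul(Pow(-4, 2), Pow(Add(1, -4), Rational(1, 2))), 2) = Pow(Mul(16, Pow(-3, Rational(1, 2))), 2) = Pow(Mul(16, Mul(I, Pow(3, Rational(1, 2)))), 2) = Pow(Mul(16, I, Pow(3, Rational(1, 2))), 2) = -768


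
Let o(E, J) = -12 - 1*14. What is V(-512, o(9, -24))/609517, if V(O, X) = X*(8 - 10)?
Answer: 52/609517 ≈ 8.5313e-5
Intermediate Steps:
o(E, J) = -26 (o(E, J) = -12 - 14 = -26)
V(O, X) = -2*X (V(O, X) = X*(-2) = -2*X)
V(-512, o(9, -24))/609517 = -2*(-26)/609517 = 52*(1/609517) = 52/609517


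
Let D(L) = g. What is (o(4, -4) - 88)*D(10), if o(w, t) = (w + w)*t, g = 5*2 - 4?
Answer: -720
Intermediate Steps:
g = 6 (g = 10 - 4 = 6)
D(L) = 6
o(w, t) = 2*t*w (o(w, t) = (2*w)*t = 2*t*w)
(o(4, -4) - 88)*D(10) = (2*(-4)*4 - 88)*6 = (-32 - 88)*6 = -120*6 = -720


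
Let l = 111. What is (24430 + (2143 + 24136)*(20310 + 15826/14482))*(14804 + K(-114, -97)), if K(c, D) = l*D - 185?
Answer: 14888358872885844/7241 ≈ 2.0561e+12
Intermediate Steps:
K(c, D) = -185 + 111*D (K(c, D) = 111*D - 185 = -185 + 111*D)
(24430 + (2143 + 24136)*(20310 + 15826/14482))*(14804 + K(-114, -97)) = (24430 + (2143 + 24136)*(20310 + 15826/14482))*(14804 + (-185 + 111*(-97))) = (24430 + 26279*(20310 + 15826*(1/14482)))*(14804 + (-185 - 10767)) = (24430 + 26279*(20310 + 7913/7241))*(14804 - 10952) = (24430 + 26279*(147072623/7241))*3852 = (24430 + 3864921459817/7241)*3852 = (3865098357447/7241)*3852 = 14888358872885844/7241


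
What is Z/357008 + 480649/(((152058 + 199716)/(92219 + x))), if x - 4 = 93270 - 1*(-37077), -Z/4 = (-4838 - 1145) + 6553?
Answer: 265222348148255/872125918 ≈ 3.0411e+5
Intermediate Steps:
Z = -2280 (Z = -4*((-4838 - 1145) + 6553) = -4*(-5983 + 6553) = -4*570 = -2280)
x = 130351 (x = 4 + (93270 - 1*(-37077)) = 4 + (93270 + 37077) = 4 + 130347 = 130351)
Z/357008 + 480649/(((152058 + 199716)/(92219 + x))) = -2280/357008 + 480649/(((152058 + 199716)/(92219 + 130351))) = -2280*1/357008 + 480649/((351774/222570)) = -285/44626 + 480649/((351774*(1/222570))) = -285/44626 + 480649/(19543/12365) = -285/44626 + 480649*(12365/19543) = -285/44626 + 5943224885/19543 = 265222348148255/872125918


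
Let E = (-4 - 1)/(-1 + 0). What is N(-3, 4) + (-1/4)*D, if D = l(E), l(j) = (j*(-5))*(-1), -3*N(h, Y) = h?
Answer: -21/4 ≈ -5.2500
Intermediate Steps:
E = 5 (E = -5/(-1) = -5*(-1) = 5)
N(h, Y) = -h/3
l(j) = 5*j (l(j) = -5*j*(-1) = 5*j)
D = 25 (D = 5*5 = 25)
N(-3, 4) + (-1/4)*D = -1/3*(-3) - 1/4*25 = 1 - 1*1/4*25 = 1 - 1/4*25 = 1 - 25/4 = -21/4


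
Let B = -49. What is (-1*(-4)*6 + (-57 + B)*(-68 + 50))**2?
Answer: 3732624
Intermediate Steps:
(-1*(-4)*6 + (-57 + B)*(-68 + 50))**2 = (-1*(-4)*6 + (-57 - 49)*(-68 + 50))**2 = (4*6 - 106*(-18))**2 = (24 + 1908)**2 = 1932**2 = 3732624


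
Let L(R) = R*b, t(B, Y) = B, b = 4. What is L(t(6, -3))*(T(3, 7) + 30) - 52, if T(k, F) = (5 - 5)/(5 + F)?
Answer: 668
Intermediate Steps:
T(k, F) = 0 (T(k, F) = 0/(5 + F) = 0)
L(R) = 4*R (L(R) = R*4 = 4*R)
L(t(6, -3))*(T(3, 7) + 30) - 52 = (4*6)*(0 + 30) - 52 = 24*30 - 52 = 720 - 52 = 668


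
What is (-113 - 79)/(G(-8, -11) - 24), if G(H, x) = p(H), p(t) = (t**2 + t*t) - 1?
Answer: -192/103 ≈ -1.8641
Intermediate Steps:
p(t) = -1 + 2*t**2 (p(t) = (t**2 + t**2) - 1 = 2*t**2 - 1 = -1 + 2*t**2)
G(H, x) = -1 + 2*H**2
(-113 - 79)/(G(-8, -11) - 24) = (-113 - 79)/((-1 + 2*(-8)**2) - 24) = -192/((-1 + 2*64) - 24) = -192/((-1 + 128) - 24) = -192/(127 - 24) = -192/103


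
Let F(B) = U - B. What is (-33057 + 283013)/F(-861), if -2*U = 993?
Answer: 499912/729 ≈ 685.75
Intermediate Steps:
U = -993/2 (U = -½*993 = -993/2 ≈ -496.50)
F(B) = -993/2 - B
(-33057 + 283013)/F(-861) = (-33057 + 283013)/(-993/2 - 1*(-861)) = 249956/(-993/2 + 861) = 249956/(729/2) = 249956*(2/729) = 499912/729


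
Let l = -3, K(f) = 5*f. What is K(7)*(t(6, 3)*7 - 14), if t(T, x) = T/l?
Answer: -980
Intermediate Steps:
t(T, x) = -T/3 (t(T, x) = T/(-3) = T*(-1/3) = -T/3)
K(7)*(t(6, 3)*7 - 14) = (5*7)*(-1/3*6*7 - 14) = 35*(-2*7 - 14) = 35*(-14 - 14) = 35*(-28) = -980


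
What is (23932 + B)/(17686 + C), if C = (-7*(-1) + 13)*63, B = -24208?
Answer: -138/9473 ≈ -0.014568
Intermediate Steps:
C = 1260 (C = (7 + 13)*63 = 20*63 = 1260)
(23932 + B)/(17686 + C) = (23932 - 24208)/(17686 + 1260) = -276/18946 = -276*1/18946 = -138/9473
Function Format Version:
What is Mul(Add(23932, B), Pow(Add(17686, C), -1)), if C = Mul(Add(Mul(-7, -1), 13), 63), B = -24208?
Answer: Rational(-138, 9473) ≈ -0.014568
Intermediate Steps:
C = 1260 (C = Mul(Add(7, 13), 63) = Mul(20, 63) = 1260)
Mul(Add(23932, B), Pow(Add(17686, C), -1)) = Mul(Add(23932, -24208), Pow(Add(17686, 1260), -1)) = Mul(-276, Pow(18946, -1)) = Mul(-276, Rational(1, 18946)) = Rational(-138, 9473)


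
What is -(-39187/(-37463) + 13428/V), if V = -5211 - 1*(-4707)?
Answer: 13425081/524482 ≈ 25.597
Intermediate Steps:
V = -504 (V = -5211 + 4707 = -504)
-(-39187/(-37463) + 13428/V) = -(-39187/(-37463) + 13428/(-504)) = -(-39187*(-1/37463) + 13428*(-1/504)) = -(39187/37463 - 373/14) = -1*(-13425081/524482) = 13425081/524482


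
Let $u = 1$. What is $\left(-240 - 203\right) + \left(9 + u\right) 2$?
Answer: $-423$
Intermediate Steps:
$\left(-240 - 203\right) + \left(9 + u\right) 2 = \left(-240 - 203\right) + \left(9 + 1\right) 2 = -443 + 10 \cdot 2 = -443 + 20 = -423$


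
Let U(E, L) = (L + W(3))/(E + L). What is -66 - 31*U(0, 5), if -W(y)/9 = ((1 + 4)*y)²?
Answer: 12458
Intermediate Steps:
W(y) = -225*y² (W(y) = -9*y²*(1 + 4)² = -9*25*y² = -225*y²)
U(E, L) = (-2025 + L)/(E + L) (U(E, L) = (L - 225*3²)/(E + L) = (L - 225*9)/(E + L) = (L - 2025)/(E + L) = (-2025 + L)/(E + L))
-66 - 31*U(0, 5) = -66 - 31*(-2025 + 5)/(0 + 5) = -66 - 31*(-2020)/5 = -66 - 31*(-404) = -66 + 12524 = 12458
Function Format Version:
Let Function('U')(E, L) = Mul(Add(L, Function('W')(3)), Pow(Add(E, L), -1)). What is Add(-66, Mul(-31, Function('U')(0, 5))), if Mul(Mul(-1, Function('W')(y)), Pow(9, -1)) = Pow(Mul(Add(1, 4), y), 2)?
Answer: 12458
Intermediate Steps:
Function('W')(y) = Mul(-225, Pow(y, 2)) (Function('W')(y) = Mul(-9, Pow(Mul(Add(1, 4), y), 2)) = Mul(-9, Pow(Mul(5, y), 2)) = Mul(-9, Mul(25, Pow(y, 2))) = Mul(-225, Pow(y, 2)))
Function('U')(E, L) = Mul(Pow(Add(E, L), -1), Add(-2025, L)) (Function('U')(E, L) = Mul(Add(L, Mul(-225, Pow(3, 2))), Pow(Add(E, L), -1)) = Mul(Add(L, Mul(-225, 9)), Pow(Add(E, L), -1)) = Mul(Add(L, -2025), Pow(Add(E, L), -1)) = Mul(Add(-2025, L), Pow(Add(E, L), -1)) = Mul(Pow(Add(E, L), -1), Add(-2025, L)))
Add(-66, Mul(-31, Function('U')(0, 5))) = Add(-66, Mul(-31, Mul(Pow(Add(0, 5), -1), Add(-2025, 5)))) = Add(-66, Mul(-31, Mul(Pow(5, -1), -2020))) = Add(-66, Mul(-31, Mul(Rational(1, 5), -2020))) = Add(-66, Mul(-31, -404)) = Add(-66, 12524) = 12458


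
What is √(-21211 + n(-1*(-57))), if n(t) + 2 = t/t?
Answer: 2*I*√5303 ≈ 145.64*I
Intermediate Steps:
n(t) = -1 (n(t) = -2 + t/t = -2 + 1 = -1)
√(-21211 + n(-1*(-57))) = √(-21211 - 1) = √(-21212) = 2*I*√5303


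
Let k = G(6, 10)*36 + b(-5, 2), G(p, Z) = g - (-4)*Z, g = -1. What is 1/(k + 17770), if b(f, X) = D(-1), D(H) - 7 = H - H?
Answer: 1/19181 ≈ 5.2135e-5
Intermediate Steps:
D(H) = 7 (D(H) = 7 + (H - H) = 7 + 0 = 7)
b(f, X) = 7
G(p, Z) = -1 + 4*Z (G(p, Z) = -1 - (-4)*Z = -1 + 4*Z)
k = 1411 (k = (-1 + 4*10)*36 + 7 = (-1 + 40)*36 + 7 = 39*36 + 7 = 1404 + 7 = 1411)
1/(k + 17770) = 1/(1411 + 17770) = 1/19181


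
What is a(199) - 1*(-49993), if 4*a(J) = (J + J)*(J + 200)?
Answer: 179387/2 ≈ 89694.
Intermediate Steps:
a(J) = J*(200 + J)/2 (a(J) = ((J + J)*(J + 200))/4 = ((2*J)*(200 + J))/4 = (2*J*(200 + J))/4 = J*(200 + J)/2)
a(199) - 1*(-49993) = (1/2)*199*(200 + 199) - 1*(-49993) = (1/2)*199*399 + 49993 = 79401/2 + 49993 = 179387/2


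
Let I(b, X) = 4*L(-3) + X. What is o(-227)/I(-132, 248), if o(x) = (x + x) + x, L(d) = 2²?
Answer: -227/88 ≈ -2.5795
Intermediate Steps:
L(d) = 4
I(b, X) = 16 + X (I(b, X) = 4*4 + X = 16 + X)
o(x) = 3*x (o(x) = 2*x + x = 3*x)
o(-227)/I(-132, 248) = (3*(-227))/(16 + 248) = -681/264 = -681*1/264 = -227/88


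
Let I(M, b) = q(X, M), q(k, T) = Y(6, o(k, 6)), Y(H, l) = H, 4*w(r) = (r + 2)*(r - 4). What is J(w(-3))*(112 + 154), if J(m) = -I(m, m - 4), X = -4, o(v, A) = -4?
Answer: -1596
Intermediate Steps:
w(r) = (-4 + r)*(2 + r)/4 (w(r) = ((r + 2)*(r - 4))/4 = ((2 + r)*(-4 + r))/4 = ((-4 + r)*(2 + r))/4 = (-4 + r)*(2 + r)/4)
q(k, T) = 6
I(M, b) = 6
J(m) = -6 (J(m) = -1*6 = -6)
J(w(-3))*(112 + 154) = -6*(112 + 154) = -6*266 = -1596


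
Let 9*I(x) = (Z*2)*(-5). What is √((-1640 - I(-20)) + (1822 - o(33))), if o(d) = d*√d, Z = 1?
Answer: √(1648 - 297*√33)/3 ≈ 2.5415*I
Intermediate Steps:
I(x) = -10/9 (I(x) = ((1*2)*(-5))/9 = (2*(-5))/9 = (⅑)*(-10) = -10/9)
o(d) = d^(3/2)
√((-1640 - I(-20)) + (1822 - o(33))) = √((-1640 - 1*(-10/9)) + (1822 - 33^(3/2))) = √((-1640 + 10/9) + (1822 - 33*√33)) = √(-14750/9 + (1822 - 33*√33)) = √(1648/9 - 33*√33)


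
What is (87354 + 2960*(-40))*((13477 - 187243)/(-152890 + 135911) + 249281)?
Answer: -131408896744790/16979 ≈ -7.7395e+9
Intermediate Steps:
(87354 + 2960*(-40))*((13477 - 187243)/(-152890 + 135911) + 249281) = (87354 - 118400)*(-173766/(-16979) + 249281) = -31046*(-173766*(-1/16979) + 249281) = -31046*(173766/16979 + 249281) = -31046*4232715865/16979 = -131408896744790/16979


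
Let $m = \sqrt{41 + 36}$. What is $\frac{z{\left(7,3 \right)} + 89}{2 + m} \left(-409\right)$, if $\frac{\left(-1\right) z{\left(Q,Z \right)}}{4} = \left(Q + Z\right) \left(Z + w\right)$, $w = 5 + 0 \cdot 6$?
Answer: $- \frac{188958}{73} + \frac{94479 \sqrt{77}}{73} \approx 8768.4$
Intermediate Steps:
$w = 5$ ($w = 5 + 0 = 5$)
$z{\left(Q,Z \right)} = - 4 \left(5 + Z\right) \left(Q + Z\right)$ ($z{\left(Q,Z \right)} = - 4 \left(Q + Z\right) \left(Z + 5\right) = - 4 \left(Q + Z\right) \left(5 + Z\right) = - 4 \left(5 + Z\right) \left(Q + Z\right)$)
$m = \sqrt{77} \approx 8.775$
$\frac{z{\left(7,3 \right)} + 89}{2 + m} \left(-409\right) = \frac{\left(\left(-20\right) 7 - 60 - 4 \cdot 3^{2} - 28 \cdot 3\right) + 89}{2 + \sqrt{77}} \left(-409\right) = \frac{\left(-140 - 60 - 36 - 84\right) + 89}{2 + \sqrt{77}} \left(-409\right) = \frac{-320 + 89}{2 + \sqrt{77}} \left(-409\right) = - \frac{231}{2 + \sqrt{77}} \left(-409\right) = \frac{94479}{2 + \sqrt{77}}$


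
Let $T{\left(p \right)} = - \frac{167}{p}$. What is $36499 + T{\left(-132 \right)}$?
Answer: $\frac{4818035}{132} \approx 36500.0$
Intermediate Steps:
$36499 + T{\left(-132 \right)} = 36499 - \frac{167}{-132} = 36499 - - \frac{167}{132} = 36499 + \frac{167}{132} = \frac{4818035}{132}$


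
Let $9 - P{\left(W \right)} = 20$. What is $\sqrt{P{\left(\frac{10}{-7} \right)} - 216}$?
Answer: $i \sqrt{227} \approx 15.067 i$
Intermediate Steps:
$P{\left(W \right)} = -11$ ($P{\left(W \right)} = 9 - 20 = -11$)
$\sqrt{P{\left(\frac{10}{-7} \right)} - 216} = \sqrt{-11 - 216} = \sqrt{-227} = i \sqrt{227}$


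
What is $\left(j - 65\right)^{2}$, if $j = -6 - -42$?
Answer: $841$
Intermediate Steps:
$j = 36$ ($j = -6 + 42 = 36$)
$\left(j - 65\right)^{2} = \left(36 - 65\right)^{2} = \left(-29\right)^{2} = 841$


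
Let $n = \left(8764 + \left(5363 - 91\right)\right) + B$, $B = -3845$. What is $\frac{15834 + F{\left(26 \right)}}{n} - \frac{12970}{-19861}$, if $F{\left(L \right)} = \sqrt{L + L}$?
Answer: $\frac{148885448}{67467817} + \frac{2 \sqrt{13}}{10191} \approx 2.2075$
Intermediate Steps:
$n = 10191$ ($n = \left(8764 + \left(5363 - 91\right)\right) - 3845 = \left(8764 + 5272\right) - 3845 = 14036 - 3845 = 10191$)
$F{\left(L \right)} = \sqrt{2} \sqrt{L}$ ($F{\left(L \right)} = \sqrt{2 L} = \sqrt{2} \sqrt{L}$)
$\frac{15834 + F{\left(26 \right)}}{n} - \frac{12970}{-19861} = \frac{15834 + \sqrt{2} \sqrt{26}}{10191} - \frac{12970}{-19861} = \left(15834 + 2 \sqrt{13}\right) \frac{1}{10191} - - \frac{12970}{19861} = \left(\frac{5278}{3397} + \frac{2 \sqrt{13}}{10191}\right) + \frac{12970}{19861} = \frac{148885448}{67467817} + \frac{2 \sqrt{13}}{10191}$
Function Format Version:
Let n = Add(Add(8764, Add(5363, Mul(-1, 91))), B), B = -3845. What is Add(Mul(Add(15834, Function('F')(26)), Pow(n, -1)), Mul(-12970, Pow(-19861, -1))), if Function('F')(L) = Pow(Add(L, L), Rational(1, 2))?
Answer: Add(Rational(148885448, 67467817), Mul(Rational(2, 10191), Pow(13, Rational(1, 2)))) ≈ 2.2075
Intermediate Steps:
n = 10191 (n = Add(Add(8764, Add(5363, Mul(-1, 91))), -3845) = Add(Add(8764, Add(5363, -91)), -3845) = Add(Add(8764, 5272), -3845) = Add(14036, -3845) = 10191)
Function('F')(L) = Mul(Pow(2, Rational(1, 2)), Pow(L, Rational(1, 2))) (Function('F')(L) = Pow(Mul(2, L), Rational(1, 2)) = Mul(Pow(2, Rational(1, 2)), Pow(L, Rational(1, 2))))
Add(Mul(Add(15834, Function('F')(26)), Pow(n, -1)), Mul(-12970, Pow(-19861, -1))) = Add(Mul(Add(15834, Mul(Pow(2, Rational(1, 2)), Pow(26, Rational(1, 2)))), Pow(10191, -1)), Mul(-12970, Pow(-19861, -1))) = Add(Mul(Add(15834, Mul(2, Pow(13, Rational(1, 2)))), Rational(1, 10191)), Mul(-12970, Rational(-1, 19861))) = Add(Add(Rational(5278, 3397), Mul(Rational(2, 10191), Pow(13, Rational(1, 2)))), Rational(12970, 19861)) = Add(Rational(148885448, 67467817), Mul(Rational(2, 10191), Pow(13, Rational(1, 2))))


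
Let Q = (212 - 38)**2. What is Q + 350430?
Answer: 380706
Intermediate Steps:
Q = 30276 (Q = 174**2 = 30276)
Q + 350430 = 30276 + 350430 = 380706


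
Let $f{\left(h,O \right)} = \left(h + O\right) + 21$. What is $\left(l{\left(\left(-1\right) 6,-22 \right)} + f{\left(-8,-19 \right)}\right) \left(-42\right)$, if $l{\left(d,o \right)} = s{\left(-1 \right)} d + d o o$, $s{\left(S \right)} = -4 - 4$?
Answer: $120204$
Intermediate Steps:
$s{\left(S \right)} = -8$
$l{\left(d,o \right)} = - 8 d + d o^{2}$ ($l{\left(d,o \right)} = - 8 d + d o o = - 8 d + d o^{2}$)
$f{\left(h,O \right)} = 21 + O + h$ ($f{\left(h,O \right)} = \left(O + h\right) + 21 = 21 + O + h$)
$\left(l{\left(\left(-1\right) 6,-22 \right)} + f{\left(-8,-19 \right)}\right) \left(-42\right) = \left(\left(-1\right) 6 \left(-8 + \left(-22\right)^{2}\right) - 6\right) \left(-42\right) = \left(- 6 \left(-8 + 484\right) - 6\right) \left(-42\right) = \left(\left(-6\right) 476 - 6\right) \left(-42\right) = \left(-2856 - 6\right) \left(-42\right) = \left(-2862\right) \left(-42\right) = 120204$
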